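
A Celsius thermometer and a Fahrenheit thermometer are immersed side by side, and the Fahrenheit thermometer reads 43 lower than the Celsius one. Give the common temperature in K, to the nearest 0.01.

179.40 K

Let x be the Celsius reading; then the Fahrenheit reading is 1.8·x + 32.
(1.8·x + 32) - x = -43  ⇒  (0.8)·x = -75  ⇒  x = -93.7500°C.
In kelvin: -93.7500 + 273.15 = 179.40 K.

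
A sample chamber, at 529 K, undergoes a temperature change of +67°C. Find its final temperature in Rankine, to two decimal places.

1072.80°R

Initial temperature in Celsius: 529 - 273.15 = 255.8500°C.
Final Celsius temperature: 255.8500 + 67.0000 = 322.8500°C.
In Rankine: 322.8500 × 1.8 + 491.67 = 1072.80°R.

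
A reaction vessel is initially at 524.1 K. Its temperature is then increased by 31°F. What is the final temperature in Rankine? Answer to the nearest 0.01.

Initial temperature in Celsius: 524.1 - 273.15 = 250.9500°C.
The 31°F change is an interval, so only the factor 5/9 applies: +31 × 5/9 = +17.2222°C.
Final Celsius temperature: 250.9500 + 17.2222 = 268.1722°C.
In Rankine: 268.1722 × 1.8 + 491.67 = 974.38°R.

974.38°R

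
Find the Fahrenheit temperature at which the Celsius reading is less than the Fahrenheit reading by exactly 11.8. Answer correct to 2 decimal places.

-13.45°F

Let F be the Fahrenheit reading. The Celsius reading is C = 5/9·F - 17.7778.
Require C - F = -11.8: (-4/9)·F - 17.7778 = -11.8.
F = (-11.8 + 17.7778) / (-4/9) = -13.45.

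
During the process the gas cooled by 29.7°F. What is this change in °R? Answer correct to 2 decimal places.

29.70°R

Fahrenheit and Rankine degrees are the same size, so the interval is unchanged: 29.70.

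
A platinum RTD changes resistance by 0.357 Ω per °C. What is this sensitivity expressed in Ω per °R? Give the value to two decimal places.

0.20 Ω per °R

Since only a temperature interval is involved, the additive offset between the scales drops out.
A change of 1°R is a change of 5/9°C, so per °R the value is 0.357 × 5/9 = 0.20.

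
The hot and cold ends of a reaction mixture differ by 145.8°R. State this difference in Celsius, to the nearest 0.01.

81.00°C

For a temperature interval the offset drops out; only the factor 5/9 applies.
145.8 × 5/9 = 81.00.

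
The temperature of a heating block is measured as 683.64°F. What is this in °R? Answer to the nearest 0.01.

In Celsius: (683.64 - 32) × 5/9 = 362.0222°C.
In Rankine: 362.0222 × 1.8 + 491.67 = 1143.31°R.

1143.31°R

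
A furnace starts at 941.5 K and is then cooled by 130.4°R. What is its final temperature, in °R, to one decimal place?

Initial temperature in Celsius: 941.5 - 273.15 = 668.3500°C.
The 130.4°R change is an interval, so only the factor 5/9 applies: -130.4 × 5/9 = -72.4444°C.
Final Celsius temperature: 668.3500 - 72.4444 = 595.9056°C.
In Rankine: 595.9056 × 1.8 + 491.67 = 1564.3°R.

1564.3°R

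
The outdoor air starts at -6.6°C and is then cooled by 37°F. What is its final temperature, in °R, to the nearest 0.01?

442.79°R

The 37°F change is an interval, so only the factor 5/9 applies: -37 × 5/9 = -20.5556°C.
Final Celsius temperature: -6.6000 - 20.5556 = -27.1556°C.
In Rankine: -27.1556 × 1.8 + 491.67 = 442.79°R.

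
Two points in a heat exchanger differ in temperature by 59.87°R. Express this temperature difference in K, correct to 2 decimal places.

33.26 K

An interval of 1°R corresponds to 5/9 K.
59.87 × 5/9 = 33.26.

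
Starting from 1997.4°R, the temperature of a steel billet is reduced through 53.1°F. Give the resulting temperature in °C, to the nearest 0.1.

807.0°C

Initial temperature in Celsius: (1997.4 - 491.67) × 5/9 = 836.5167°C.
The 53.1°F change is an interval, so only the factor 5/9 applies: -53.1 × 5/9 = -29.5000°C.
Final Celsius temperature: 836.5167 - 29.5000 = 807.0167°C.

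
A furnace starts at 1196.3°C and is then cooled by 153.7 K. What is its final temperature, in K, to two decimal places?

The 153.7 K change is an interval; Kelvin and Celsius degrees are the same size, so ΔC = -153.7°C.
Final Celsius temperature: 1196.3000 - 153.7000 = 1042.6000°C.
In kelvin: 1042.6000 + 273.15 = 1315.75 K.

1315.75 K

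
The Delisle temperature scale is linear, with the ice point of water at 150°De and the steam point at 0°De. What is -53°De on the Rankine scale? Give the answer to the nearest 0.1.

Linear interpolation between the fixed points: C = (-53 - 150) × 100 / (0 - 150) = 135.3333°C.
Then 135.3333 × 1.8 + 491.67 = 735.3°R.

735.3°R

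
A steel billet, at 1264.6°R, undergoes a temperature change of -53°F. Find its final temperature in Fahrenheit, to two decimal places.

751.93°F

Initial temperature in Celsius: (1264.6 - 491.67) × 5/9 = 429.4056°C.
The 53°F change is an interval, so only the factor 5/9 applies: -53 × 5/9 = -29.4444°C.
Final Celsius temperature: 429.4056 - 29.4444 = 399.9611°C.
In Fahrenheit: 399.9611 × 1.8 + 32 = 751.93°F.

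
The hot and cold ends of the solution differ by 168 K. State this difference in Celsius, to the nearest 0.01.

168.00°C

Kelvin and Celsius degrees are the same size, so the interval is unchanged: 168.00.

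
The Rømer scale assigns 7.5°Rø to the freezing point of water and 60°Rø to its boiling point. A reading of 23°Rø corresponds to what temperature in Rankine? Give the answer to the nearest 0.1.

Linear interpolation between the fixed points: C = (23 - 7.5) × 100 / (60 - 7.5) = 29.5238°C.
Then 29.5238 × 1.8 + 491.67 = 544.8°R.

544.8°R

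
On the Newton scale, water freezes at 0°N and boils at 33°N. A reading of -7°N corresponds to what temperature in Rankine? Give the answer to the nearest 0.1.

453.5°R

Linear interpolation between the fixed points: C = (-7 - 0) × 100 / (33 - 0) = -21.2121°C.
Then -21.2121 × 1.8 + 491.67 = 453.5°R.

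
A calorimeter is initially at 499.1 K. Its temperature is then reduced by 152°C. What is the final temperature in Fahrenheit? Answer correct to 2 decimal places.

165.11°F

Initial temperature in Celsius: 499.1 - 273.15 = 225.9500°C.
Final Celsius temperature: 225.9500 - 152.0000 = 73.9500°C.
In Fahrenheit: 73.9500 × 1.8 + 32 = 165.11°F.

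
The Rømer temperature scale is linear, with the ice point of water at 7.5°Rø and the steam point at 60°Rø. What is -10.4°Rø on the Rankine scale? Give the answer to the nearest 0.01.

Linear interpolation between the fixed points: C = (-10.4 - 7.5) × 100 / (60 - 7.5) = -34.0952°C.
Then -34.0952 × 1.8 + 491.67 = 430.30°R.

430.30°R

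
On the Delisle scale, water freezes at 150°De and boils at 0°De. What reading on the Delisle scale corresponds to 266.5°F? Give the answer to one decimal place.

-45.4°De

First in Celsius: (266.5 - 32) × 5/9 = 130.2778°C.
Linearly onto the Delisle scale: 150 + (130.2778 / 100) × (0 - 150) = -45.4°De.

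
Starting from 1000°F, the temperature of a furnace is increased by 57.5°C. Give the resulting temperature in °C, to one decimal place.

595.3°C

Initial temperature in Celsius: (1000 - 32) × 5/9 = 537.7778°C.
Final Celsius temperature: 537.7778 + 57.5000 = 595.2778°C.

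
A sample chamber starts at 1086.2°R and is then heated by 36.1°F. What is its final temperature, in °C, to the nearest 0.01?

350.35°C

Initial temperature in Celsius: (1086.2 - 491.67) × 5/9 = 330.2944°C.
The 36.1°F change is an interval, so only the factor 5/9 applies: +36.1 × 5/9 = +20.0556°C.
Final Celsius temperature: 330.2944 + 20.0556 = 350.3500°C.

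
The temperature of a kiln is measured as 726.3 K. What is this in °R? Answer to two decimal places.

In Celsius: 726.3 - 273.15 = 453.1500°C.
In Rankine: 453.1500 × 1.8 + 491.67 = 1307.34°R.

1307.34°R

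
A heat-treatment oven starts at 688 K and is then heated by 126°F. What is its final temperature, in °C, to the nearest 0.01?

Initial temperature in Celsius: 688 - 273.15 = 414.8500°C.
The 126°F change is an interval, so only the factor 5/9 applies: +126 × 5/9 = +70.0000°C.
Final Celsius temperature: 414.8500 + 70.0000 = 484.8500°C.

484.85°C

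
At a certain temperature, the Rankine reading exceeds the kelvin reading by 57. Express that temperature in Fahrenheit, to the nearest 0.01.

Let x be the Rankine reading; then the kelvin reading is 5/9·x.
(5/9·x) - x = -57  ⇒  (-4/9)·x = -57  ⇒  x = 128.2500°R.
In Celsius: (128.25 - 491.67) × 5/9 = -201.9000°C.
In Fahrenheit: -201.9000 × 1.8 + 32 = -331.42°F.

-331.42°F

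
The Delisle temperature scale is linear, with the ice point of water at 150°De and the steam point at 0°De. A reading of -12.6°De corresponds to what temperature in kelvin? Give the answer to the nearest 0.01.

Linear interpolation between the fixed points: C = (-12.6 - 150) × 100 / (0 - 150) = 108.4000°C.
Then 108.4000 + 273.15 = 381.55 K.

381.55 K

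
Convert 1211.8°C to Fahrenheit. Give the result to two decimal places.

In Fahrenheit: 1211.8000 × 1.8 + 32 = 2213.24°F.

2213.24°F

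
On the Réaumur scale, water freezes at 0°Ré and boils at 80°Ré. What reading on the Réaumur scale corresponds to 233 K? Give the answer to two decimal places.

First in Celsius: 233 - 273.15 = -40.1500°C.
Linearly onto the Réaumur scale: 0 + (-40.1500 / 100) × (80 - 0) = -32.12°Ré.

-32.12°Ré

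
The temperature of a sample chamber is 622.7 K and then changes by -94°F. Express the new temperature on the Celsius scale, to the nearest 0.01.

297.33°C

Initial temperature in Celsius: 622.7 - 273.15 = 349.5500°C.
The 94°F change is an interval, so only the factor 5/9 applies: -94 × 5/9 = -52.2222°C.
Final Celsius temperature: 349.5500 - 52.2222 = 297.3278°C.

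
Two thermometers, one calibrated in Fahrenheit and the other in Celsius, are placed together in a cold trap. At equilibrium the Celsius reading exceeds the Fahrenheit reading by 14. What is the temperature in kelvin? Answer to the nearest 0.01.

Let x be the Fahrenheit reading; then the Celsius reading is 5/9·x - 17.7778.
(5/9·x - 17.7778) - x = 14  ⇒  (-4/9)·x = 31.7778  ⇒  x = -71.5000°F.
In Celsius: (-71.5 - 32) × 5/9 = -57.5000°C.
In kelvin: -57.5000 + 273.15 = 215.65 K.

215.65 K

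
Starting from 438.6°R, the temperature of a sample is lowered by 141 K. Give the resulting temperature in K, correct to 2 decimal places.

102.67 K

Initial temperature in Celsius: (438.6 - 491.67) × 5/9 = -29.4833°C.
The 141 K change is an interval; Kelvin and Celsius degrees are the same size, so ΔC = -141°C.
Final Celsius temperature: -29.4833 - 141.0000 = -170.4833°C.
In kelvin: -170.4833 + 273.15 = 102.67 K.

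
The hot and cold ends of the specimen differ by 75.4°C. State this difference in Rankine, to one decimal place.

135.7°R

For a temperature interval the offset drops out; only the factor 1.8 applies.
75.4 × 1.8 = 135.7.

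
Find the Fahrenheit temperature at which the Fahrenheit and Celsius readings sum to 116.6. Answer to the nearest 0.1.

Let F be the Fahrenheit reading. The Celsius reading is C = 5/9·F - 17.7778.
Require F + C = 116.6: (14/9)·F - 17.7778 = 116.6.
F = (116.6 + 17.7778) / (14/9) = 86.4.

86.4°F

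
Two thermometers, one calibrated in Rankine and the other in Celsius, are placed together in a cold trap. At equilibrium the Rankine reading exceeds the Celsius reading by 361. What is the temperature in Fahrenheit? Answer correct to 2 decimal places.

-262.01°F

Let x be the Rankine reading; then the Celsius reading is 5/9·x - 273.15.
(5/9·x - 273.15) - x = -361  ⇒  (-4/9)·x = -87.85  ⇒  x = 197.6625°R.
In Celsius: (197.6625 - 491.67) × 5/9 = -163.3375°C.
In Fahrenheit: -163.3375 × 1.8 + 32 = -262.01°F.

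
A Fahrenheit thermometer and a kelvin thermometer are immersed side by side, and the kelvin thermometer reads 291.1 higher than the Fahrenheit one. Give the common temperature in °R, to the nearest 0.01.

Let x be the Fahrenheit reading; then the kelvin reading is 5/9·x + 255.372.
(5/9·x + 255.372) - x = 291.1  ⇒  (-4/9)·x = 35.7278  ⇒  x = -80.3875°F.
In Celsius: (-80.3875 - 32) × 5/9 = -62.4375°C.
In Rankine: -62.4375 × 1.8 + 491.67 = 379.28°R.

379.28°R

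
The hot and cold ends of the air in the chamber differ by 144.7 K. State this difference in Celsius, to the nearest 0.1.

Kelvin and Celsius degrees are the same size, so the interval is unchanged: 144.7.

144.7°C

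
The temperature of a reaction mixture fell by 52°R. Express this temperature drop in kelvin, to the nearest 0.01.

For a temperature interval the offset drops out; only the factor 5/9 applies.
52 × 5/9 = 28.89.

28.89 K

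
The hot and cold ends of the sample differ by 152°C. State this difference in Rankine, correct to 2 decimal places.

Only the scale ratio 1.8 matters for a change in temperature.
152 × 1.8 = 273.60.

273.60°R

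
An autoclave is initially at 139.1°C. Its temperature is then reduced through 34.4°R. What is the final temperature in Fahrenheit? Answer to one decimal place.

248.0°F

The 34.4°R change is an interval, so only the factor 5/9 applies: -34.4 × 5/9 = -19.1111°C.
Final Celsius temperature: 139.1000 - 19.1111 = 119.9889°C.
In Fahrenheit: 119.9889 × 1.8 + 32 = 248.0°F.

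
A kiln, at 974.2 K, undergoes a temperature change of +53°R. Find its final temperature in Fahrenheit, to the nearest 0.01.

1346.89°F

Initial temperature in Celsius: 974.2 - 273.15 = 701.0500°C.
The 53°R change is an interval, so only the factor 5/9 applies: +53 × 5/9 = +29.4444°C.
Final Celsius temperature: 701.0500 + 29.4444 = 730.4944°C.
In Fahrenheit: 730.4944 × 1.8 + 32 = 1346.89°F.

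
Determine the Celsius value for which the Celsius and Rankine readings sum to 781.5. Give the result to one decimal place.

Let C be the Celsius reading. The Rankine reading is R = 1.8·C + 491.67.
Require C + R = 781.5: (2.8)·C + 491.67 = 781.5.
C = (781.5 - 491.67) / (2.8) = 103.5.

103.5°C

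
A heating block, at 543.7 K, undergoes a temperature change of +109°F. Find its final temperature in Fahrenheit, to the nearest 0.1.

628.0°F

Initial temperature in Celsius: 543.7 - 273.15 = 270.5500°C.
The 109°F change is an interval, so only the factor 5/9 applies: +109 × 5/9 = +60.5556°C.
Final Celsius temperature: 270.5500 + 60.5556 = 331.1056°C.
In Fahrenheit: 331.1056 × 1.8 + 32 = 628.0°F.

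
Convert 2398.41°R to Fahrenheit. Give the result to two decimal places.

In Celsius: (2398.41 - 491.67) × 5/9 = 1059.3000°C.
In Fahrenheit: 1059.3000 × 1.8 + 32 = 1938.74°F.

1938.74°F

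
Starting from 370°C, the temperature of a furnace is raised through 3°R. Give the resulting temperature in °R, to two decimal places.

The 3°R change is an interval, so only the factor 5/9 applies: +3 × 5/9 = +1.6667°C.
Final Celsius temperature: 370.0000 + 1.6667 = 371.6667°C.
In Rankine: 371.6667 × 1.8 + 491.67 = 1160.67°R.

1160.67°R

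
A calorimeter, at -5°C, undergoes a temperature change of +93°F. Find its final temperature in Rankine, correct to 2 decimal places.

575.67°R

The 93°F change is an interval, so only the factor 5/9 applies: +93 × 5/9 = +51.6667°C.
Final Celsius temperature: -5.0000 + 51.6667 = 46.6667°C.
In Rankine: 46.6667 × 1.8 + 491.67 = 575.67°R.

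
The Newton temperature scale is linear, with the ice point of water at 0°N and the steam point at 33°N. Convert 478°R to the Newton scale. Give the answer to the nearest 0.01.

-2.51°N

First in Celsius: (478 - 491.67) × 5/9 = -7.5944°C.
Linearly onto the Newton scale: 0 + (-7.5944 / 100) × (33 - 0) = -2.51°N.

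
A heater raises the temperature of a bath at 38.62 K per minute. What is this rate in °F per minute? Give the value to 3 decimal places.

69.516 °F/minute

Since only a temperature interval is involved, the additive offset between the scales drops out.
A change of 1 K is a change of 1.8°F, so 38.62 × 1.8 = 69.516.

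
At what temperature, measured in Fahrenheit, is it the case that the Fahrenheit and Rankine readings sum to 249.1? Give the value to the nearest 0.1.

Let F be the Fahrenheit reading. The Rankine reading is R = 1·F + 459.67.
Require F + R = 249.1: (2)·F + 459.67 = 249.1.
F = (249.1 - 459.67) / (2) = -105.3.

-105.3°F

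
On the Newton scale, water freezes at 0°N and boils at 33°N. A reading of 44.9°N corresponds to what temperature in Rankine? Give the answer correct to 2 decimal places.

736.58°R

Linear interpolation between the fixed points: C = (44.9 - 0) × 100 / (33 - 0) = 136.0606°C.
Then 136.0606 × 1.8 + 491.67 = 736.58°R.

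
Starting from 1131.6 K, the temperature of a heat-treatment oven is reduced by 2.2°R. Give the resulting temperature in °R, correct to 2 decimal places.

Initial temperature in Celsius: 1131.6 - 273.15 = 858.4500°C.
The 2.2°R change is an interval, so only the factor 5/9 applies: -2.2 × 5/9 = -1.2222°C.
Final Celsius temperature: 858.4500 - 1.2222 = 857.2278°C.
In Rankine: 857.2278 × 1.8 + 491.67 = 2034.68°R.

2034.68°R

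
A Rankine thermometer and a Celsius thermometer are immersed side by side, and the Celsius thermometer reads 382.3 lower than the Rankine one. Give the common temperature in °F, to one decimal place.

Let x be the Rankine reading; then the Celsius reading is 5/9·x - 273.15.
(5/9·x - 273.15) - x = -382.3  ⇒  (-4/9)·x = -109.15  ⇒  x = 245.5875°R.
In Celsius: (245.5875 - 491.67) × 5/9 = -136.7125°C.
In Fahrenheit: -136.7125 × 1.8 + 32 = -214.1°F.

-214.1°F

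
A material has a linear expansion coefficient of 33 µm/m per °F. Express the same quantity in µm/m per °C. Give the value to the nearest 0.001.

59.400 µm/m per °C

The quantity depends on a temperature interval, so only the ratio of degree sizes applies; the offset between the scales is irrelevant.
A change of 1°C is a change of 1.8°F, so per °C the value is 33 × 1.8 = 59.400.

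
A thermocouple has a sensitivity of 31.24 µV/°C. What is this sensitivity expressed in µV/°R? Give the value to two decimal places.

17.36 µV/°R

Since only a temperature interval is involved, the additive offset between the scales drops out.
A change of 1°R is a change of 5/9°C, so per °R the value is 31.24 × 5/9 = 17.36.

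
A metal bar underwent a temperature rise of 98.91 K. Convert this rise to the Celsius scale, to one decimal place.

98.9°C

Kelvin and Celsius degrees are the same size, so the interval is unchanged: 98.9.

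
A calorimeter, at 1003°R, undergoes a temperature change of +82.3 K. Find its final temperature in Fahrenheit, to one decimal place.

691.5°F

Initial temperature in Celsius: (1003 - 491.67) × 5/9 = 284.0722°C.
The 82.3 K change is an interval; Kelvin and Celsius degrees are the same size, so ΔC = +82.3°C.
Final Celsius temperature: 284.0722 + 82.3000 = 366.3722°C.
In Fahrenheit: 366.3722 × 1.8 + 32 = 691.5°F.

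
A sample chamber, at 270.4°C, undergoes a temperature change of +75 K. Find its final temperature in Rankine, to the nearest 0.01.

The 75 K change is an interval; Kelvin and Celsius degrees are the same size, so ΔC = +75°C.
Final Celsius temperature: 270.4000 + 75.0000 = 345.4000°C.
In Rankine: 345.4000 × 1.8 + 491.67 = 1113.39°R.

1113.39°R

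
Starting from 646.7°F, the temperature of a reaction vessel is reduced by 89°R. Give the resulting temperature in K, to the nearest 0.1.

565.2 K

Initial temperature in Celsius: (646.7 - 32) × 5/9 = 341.5000°C.
The 89°R change is an interval, so only the factor 5/9 applies: -89 × 5/9 = -49.4444°C.
Final Celsius temperature: 341.5000 - 49.4444 = 292.0556°C.
In kelvin: 292.0556 + 273.15 = 565.2 K.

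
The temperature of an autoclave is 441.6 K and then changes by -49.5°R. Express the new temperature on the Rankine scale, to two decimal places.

Initial temperature in Celsius: 441.6 - 273.15 = 168.4500°C.
The 49.5°R change is an interval, so only the factor 5/9 applies: -49.5 × 5/9 = -27.5000°C.
Final Celsius temperature: 168.4500 - 27.5000 = 140.9500°C.
In Rankine: 140.9500 × 1.8 + 491.67 = 745.38°R.

745.38°R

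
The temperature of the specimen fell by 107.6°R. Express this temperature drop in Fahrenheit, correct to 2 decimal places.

107.60°F

Rankine and Fahrenheit degrees are the same size, so the interval is unchanged: 107.60.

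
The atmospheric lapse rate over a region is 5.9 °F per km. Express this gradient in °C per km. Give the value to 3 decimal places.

The quantity depends on a temperature interval, so only the ratio of degree sizes applies; the offset between the scales is irrelevant.
A change of 1°F is a change of 5/9°C, so 5.9 × 5/9 = 3.278.

3.278 °C/km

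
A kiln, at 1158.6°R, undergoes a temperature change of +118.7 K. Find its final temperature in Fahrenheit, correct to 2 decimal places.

Initial temperature in Celsius: (1158.6 - 491.67) × 5/9 = 370.5167°C.
The 118.7 K change is an interval; Kelvin and Celsius degrees are the same size, so ΔC = +118.7°C.
Final Celsius temperature: 370.5167 + 118.7000 = 489.2167°C.
In Fahrenheit: 489.2167 × 1.8 + 32 = 912.59°F.

912.59°F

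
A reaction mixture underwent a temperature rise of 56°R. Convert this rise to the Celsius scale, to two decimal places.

An interval of 1°R corresponds to 5/9°C.
56 × 5/9 = 31.11.

31.11°C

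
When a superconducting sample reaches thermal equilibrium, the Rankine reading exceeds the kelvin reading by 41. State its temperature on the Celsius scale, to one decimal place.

-221.9°C

Let x be the kelvin reading; then the Rankine reading is 1.8·x.
(1.8·x) - x = 41  ⇒  (0.8)·x = 41  ⇒  x = 51.2500 K.
In Celsius: 51.25 - 273.15 = -221.9°C.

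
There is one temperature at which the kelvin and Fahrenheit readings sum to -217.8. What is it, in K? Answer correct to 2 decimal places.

Let K be the kelvin reading. The Fahrenheit reading is F = 1.8·K - 459.67.
Require K + F = -217.8: (2.8)·K - 459.67 = -217.8.
K = (-217.8 + 459.67) / (2.8) = 86.38.

86.38 K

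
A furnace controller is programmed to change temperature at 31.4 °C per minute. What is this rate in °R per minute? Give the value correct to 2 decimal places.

56.52 °R/minute

Since only a temperature interval is involved, the additive offset between the scales drops out.
A change of 1°C is a change of 1.8°R, so 31.4 × 1.8 = 56.52.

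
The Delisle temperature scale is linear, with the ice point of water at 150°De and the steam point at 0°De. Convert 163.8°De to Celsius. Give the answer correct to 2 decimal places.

Linear interpolation between the fixed points: C = (163.8 - 150) × 100 / (0 - 150) = -9.2000°C.

-9.20°C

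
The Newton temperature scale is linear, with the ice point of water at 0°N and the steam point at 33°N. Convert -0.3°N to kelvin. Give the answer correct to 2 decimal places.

Linear interpolation between the fixed points: C = (-0.3 - 0) × 100 / (33 - 0) = -0.9091°C.
Then -0.9091 + 273.15 = 272.24 K.

272.24 K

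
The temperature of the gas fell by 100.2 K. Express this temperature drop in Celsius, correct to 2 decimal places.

Kelvin and Celsius degrees are the same size, so the interval is unchanged: 100.20.

100.20°C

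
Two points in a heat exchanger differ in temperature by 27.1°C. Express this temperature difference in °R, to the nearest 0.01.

An interval of 1°C corresponds to 1.8°R.
27.1 × 1.8 = 48.78.

48.78°R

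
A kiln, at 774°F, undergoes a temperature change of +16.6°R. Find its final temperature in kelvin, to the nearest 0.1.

Initial temperature in Celsius: (774 - 32) × 5/9 = 412.2222°C.
The 16.6°R change is an interval, so only the factor 5/9 applies: +16.6 × 5/9 = +9.2222°C.
Final Celsius temperature: 412.2222 + 9.2222 = 421.4444°C.
In kelvin: 421.4444 + 273.15 = 694.6 K.

694.6 K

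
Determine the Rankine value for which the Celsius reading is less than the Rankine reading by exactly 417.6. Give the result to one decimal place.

Let R be the Rankine reading. The Celsius reading is C = 5/9·R - 273.15.
Require C - R = -417.6: (-4/9)·R - 273.15 = -417.6.
R = (-417.6 + 273.15) / (-4/9) = 325.0.

325.0°R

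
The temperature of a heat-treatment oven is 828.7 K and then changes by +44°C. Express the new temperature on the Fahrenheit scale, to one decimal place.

Initial temperature in Celsius: 828.7 - 273.15 = 555.5500°C.
Final Celsius temperature: 555.5500 + 44.0000 = 599.5500°C.
In Fahrenheit: 599.5500 × 1.8 + 32 = 1111.2°F.

1111.2°F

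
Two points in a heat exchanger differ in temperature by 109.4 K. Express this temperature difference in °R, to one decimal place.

For a temperature interval the offset drops out; only the factor 1.8 applies.
109.4 × 1.8 = 196.9.

196.9°R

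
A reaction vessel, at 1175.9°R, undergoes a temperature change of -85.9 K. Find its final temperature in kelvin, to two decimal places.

Initial temperature in Celsius: (1175.9 - 491.67) × 5/9 = 380.1278°C.
The 85.9 K change is an interval; Kelvin and Celsius degrees are the same size, so ΔC = -85.9°C.
Final Celsius temperature: 380.1278 - 85.9000 = 294.2278°C.
In kelvin: 294.2278 + 273.15 = 567.38 K.

567.38 K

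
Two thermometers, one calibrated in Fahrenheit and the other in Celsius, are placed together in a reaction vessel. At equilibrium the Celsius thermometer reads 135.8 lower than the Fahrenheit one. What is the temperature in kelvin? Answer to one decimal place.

402.9 K

Let x be the Fahrenheit reading; then the Celsius reading is 5/9·x - 17.7778.
(5/9·x - 17.7778) - x = -135.8  ⇒  (-4/9)·x = -118.022  ⇒  x = 265.5500°F.
In Celsius: (265.55 - 32) × 5/9 = 129.7500°C.
In kelvin: 129.7500 + 273.15 = 402.9 K.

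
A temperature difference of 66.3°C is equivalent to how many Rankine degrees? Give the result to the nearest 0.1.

119.3°R

For a temperature interval the offset drops out; only the factor 1.8 applies.
66.3 × 1.8 = 119.3.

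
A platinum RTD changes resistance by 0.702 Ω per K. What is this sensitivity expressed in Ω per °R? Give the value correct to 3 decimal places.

The quantity depends on a temperature interval, so only the ratio of degree sizes applies; the offset between the scales is irrelevant.
A change of 1°R is a change of 5/9 K, so per °R the value is 0.702 × 5/9 = 0.390.

0.390 Ω per °R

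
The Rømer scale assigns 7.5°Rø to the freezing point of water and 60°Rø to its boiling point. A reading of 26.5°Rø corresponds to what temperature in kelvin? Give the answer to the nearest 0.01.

Linear interpolation between the fixed points: C = (26.5 - 7.5) × 100 / (60 - 7.5) = 36.1905°C.
Then 36.1905 + 273.15 = 309.34 K.

309.34 K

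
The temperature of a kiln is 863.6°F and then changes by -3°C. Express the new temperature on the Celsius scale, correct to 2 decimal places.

459.00°C

Initial temperature in Celsius: (863.6 - 32) × 5/9 = 462.0000°C.
Final Celsius temperature: 462.0000 - 3.0000 = 459.0000°C.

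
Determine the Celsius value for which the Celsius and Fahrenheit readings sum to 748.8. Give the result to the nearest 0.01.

Let C be the Celsius reading. The Fahrenheit reading is F = 1.8·C + 32.
Require C + F = 748.8: (2.8)·C + 32 = 748.8.
C = (748.8 - 32) / (2.8) = 256.00.

256.00°C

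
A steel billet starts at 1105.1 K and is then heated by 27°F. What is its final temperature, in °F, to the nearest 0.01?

1556.51°F

Initial temperature in Celsius: 1105.1 - 273.15 = 831.9500°C.
The 27°F change is an interval, so only the factor 5/9 applies: +27 × 5/9 = +15.0000°C.
Final Celsius temperature: 831.9500 + 15.0000 = 846.9500°C.
In Fahrenheit: 846.9500 × 1.8 + 32 = 1556.51°F.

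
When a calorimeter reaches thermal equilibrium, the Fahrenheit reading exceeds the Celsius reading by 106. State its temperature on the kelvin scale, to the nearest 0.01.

Let x be the Celsius reading; then the Fahrenheit reading is 1.8·x + 32.
(1.8·x + 32) - x = 106  ⇒  (0.8)·x = 74  ⇒  x = 92.5000°C.
In kelvin: 92.5000 + 273.15 = 365.65 K.

365.65 K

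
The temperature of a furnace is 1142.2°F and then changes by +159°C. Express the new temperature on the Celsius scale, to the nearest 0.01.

775.78°C

Initial temperature in Celsius: (1142.2 - 32) × 5/9 = 616.7778°C.
Final Celsius temperature: 616.7778 + 159.0000 = 775.7778°C.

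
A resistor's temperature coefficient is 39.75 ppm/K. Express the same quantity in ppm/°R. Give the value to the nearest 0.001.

Since only a temperature interval is involved, the additive offset between the scales drops out.
A change of 1°R is a change of 5/9 K, so per °R the value is 39.75 × 5/9 = 22.083.

22.083 ppm/°R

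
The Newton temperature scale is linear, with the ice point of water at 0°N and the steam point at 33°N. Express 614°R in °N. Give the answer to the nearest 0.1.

22.4°N

First in Celsius: (614 - 491.67) × 5/9 = 67.9611°C.
Linearly onto the Newton scale: 0 + (67.9611 / 100) × (33 - 0) = 22.4°N.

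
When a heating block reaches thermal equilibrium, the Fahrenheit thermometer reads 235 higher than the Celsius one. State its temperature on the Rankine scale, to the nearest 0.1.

Let x be the Celsius reading; then the Fahrenheit reading is 1.8·x + 32.
(1.8·x + 32) - x = 235  ⇒  (0.8)·x = 203  ⇒  x = 253.7500°C.
In Rankine: 253.7500 × 1.8 + 491.67 = 948.4°R.

948.4°R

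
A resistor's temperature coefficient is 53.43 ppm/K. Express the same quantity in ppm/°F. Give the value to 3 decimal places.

The quantity depends on a temperature interval, so only the ratio of degree sizes applies; the offset between the scales is irrelevant.
A change of 1°F is a change of 5/9 K, so per °F the value is 53.43 × 5/9 = 29.683.

29.683 ppm/°F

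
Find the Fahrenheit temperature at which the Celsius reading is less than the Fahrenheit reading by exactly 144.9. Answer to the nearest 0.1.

Let F be the Fahrenheit reading. The Celsius reading is C = 5/9·F - 17.7778.
Require C - F = -144.9: (-4/9)·F - 17.7778 = -144.9.
F = (-144.9 + 17.7778) / (-4/9) = 286.0.

286.0°F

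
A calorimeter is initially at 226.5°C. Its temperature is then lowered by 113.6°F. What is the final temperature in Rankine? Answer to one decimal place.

The 113.6°F change is an interval, so only the factor 5/9 applies: -113.6 × 5/9 = -63.1111°C.
Final Celsius temperature: 226.5000 - 63.1111 = 163.3889°C.
In Rankine: 163.3889 × 1.8 + 491.67 = 785.8°R.

785.8°R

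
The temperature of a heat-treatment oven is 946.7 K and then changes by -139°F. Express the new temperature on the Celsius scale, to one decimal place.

596.3°C

Initial temperature in Celsius: 946.7 - 273.15 = 673.5500°C.
The 139°F change is an interval, so only the factor 5/9 applies: -139 × 5/9 = -77.2222°C.
Final Celsius temperature: 673.5500 - 77.2222 = 596.3278°C.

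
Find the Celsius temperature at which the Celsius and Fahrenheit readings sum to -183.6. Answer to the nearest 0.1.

Let C be the Celsius reading. The Fahrenheit reading is F = 1.8·C + 32.
Require C + F = -183.6: (2.8)·C + 32 = -183.6.
C = (-183.6 - 32) / (2.8) = -77.0.

-77.0°C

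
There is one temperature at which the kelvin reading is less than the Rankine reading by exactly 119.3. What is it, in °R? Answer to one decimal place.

Let R be the Rankine reading. The kelvin reading is K = 5/9·R.
Require K - R = -119.3: (-4/9)·R = -119.3.
R = (-119.3) / (-4/9) = 268.4.

268.4°R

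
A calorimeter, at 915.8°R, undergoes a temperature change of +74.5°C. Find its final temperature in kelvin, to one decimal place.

583.3 K

Initial temperature in Celsius: (915.8 - 491.67) × 5/9 = 235.6278°C.
Final Celsius temperature: 235.6278 + 74.5000 = 310.1278°C.
In kelvin: 310.1278 + 273.15 = 583.3 K.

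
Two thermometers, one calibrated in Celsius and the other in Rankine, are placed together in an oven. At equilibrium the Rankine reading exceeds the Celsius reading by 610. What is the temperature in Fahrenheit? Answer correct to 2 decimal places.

298.24°F

Let x be the Celsius reading; then the Rankine reading is 1.8·x + 491.67.
(1.8·x + 491.67) - x = 610  ⇒  (0.8)·x = 118.33  ⇒  x = 147.9125°C.
In Fahrenheit: 147.9125 × 1.8 + 32 = 298.24°F.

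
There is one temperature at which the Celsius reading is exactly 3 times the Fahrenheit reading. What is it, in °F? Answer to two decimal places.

Let F be the Fahrenheit reading. The Celsius reading is C = 5/9·F - 17.7778.
Require C = 3·F: 5/9·F - 17.7778 = 3·F.
(-22/9)·F = 17.7778  ⇒  F = -7.27.

-7.27°F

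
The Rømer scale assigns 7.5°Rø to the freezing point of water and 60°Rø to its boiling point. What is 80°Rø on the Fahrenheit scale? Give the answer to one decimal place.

280.6°F

Linear interpolation between the fixed points: C = (80 - 7.5) × 100 / (60 - 7.5) = 138.0952°C.
Then 138.0952 × 1.8 + 32 = 280.6°F.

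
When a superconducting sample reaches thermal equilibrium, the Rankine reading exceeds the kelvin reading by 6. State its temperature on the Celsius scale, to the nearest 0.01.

-265.65°C

Let x be the Rankine reading; then the kelvin reading is 5/9·x.
(5/9·x) - x = -6  ⇒  (-4/9)·x = -6  ⇒  x = 13.5000°R.
In Celsius: (13.5 - 491.67) × 5/9 = -265.65°C.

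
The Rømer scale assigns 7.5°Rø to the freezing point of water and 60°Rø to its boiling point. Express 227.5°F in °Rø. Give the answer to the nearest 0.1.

64.5°Rø

First in Celsius: (227.5 - 32) × 5/9 = 108.6111°C.
Linearly onto the Rømer scale: 7.5 + (108.6111 / 100) × (60 - 7.5) = 64.5°Rø.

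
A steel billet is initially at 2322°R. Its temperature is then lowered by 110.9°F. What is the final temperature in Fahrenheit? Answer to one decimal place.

1751.4°F

Initial temperature in Celsius: (2322 - 491.67) × 5/9 = 1016.8500°C.
The 110.9°F change is an interval, so only the factor 5/9 applies: -110.9 × 5/9 = -61.6111°C.
Final Celsius temperature: 1016.8500 - 61.6111 = 955.2389°C.
In Fahrenheit: 955.2389 × 1.8 + 32 = 1751.4°F.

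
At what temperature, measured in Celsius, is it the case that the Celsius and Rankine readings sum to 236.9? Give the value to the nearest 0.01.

-90.99°C

Let C be the Celsius reading. The Rankine reading is R = 1.8·C + 491.67.
Require C + R = 236.9: (2.8)·C + 491.67 = 236.9.
C = (236.9 - 491.67) / (2.8) = -90.99.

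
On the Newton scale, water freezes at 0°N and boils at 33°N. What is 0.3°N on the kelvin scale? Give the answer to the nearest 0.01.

Linear interpolation between the fixed points: C = (0.3 - 0) × 100 / (33 - 0) = 0.9091°C.
Then 0.9091 + 273.15 = 274.06 K.

274.06 K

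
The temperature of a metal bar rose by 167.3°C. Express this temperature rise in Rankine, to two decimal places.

301.14°R

For a temperature interval the offset drops out; only the factor 1.8 applies.
167.3 × 1.8 = 301.14.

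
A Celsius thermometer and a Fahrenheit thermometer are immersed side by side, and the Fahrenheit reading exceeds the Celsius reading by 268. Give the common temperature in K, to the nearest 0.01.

568.15 K

Let x be the Celsius reading; then the Fahrenheit reading is 1.8·x + 32.
(1.8·x + 32) - x = 268  ⇒  (0.8)·x = 236  ⇒  x = 295.0000°C.
In kelvin: 295.0000 + 273.15 = 568.15 K.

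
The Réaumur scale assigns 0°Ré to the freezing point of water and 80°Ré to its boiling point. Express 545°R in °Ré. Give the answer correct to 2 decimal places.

23.70°Ré

First in Celsius: (545 - 491.67) × 5/9 = 29.6278°C.
Linearly onto the Réaumur scale: 0 + (29.6278 / 100) × (80 - 0) = 23.70°Ré.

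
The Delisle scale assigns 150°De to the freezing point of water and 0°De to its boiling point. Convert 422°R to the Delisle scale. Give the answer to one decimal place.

208.1°De

First in Celsius: (422 - 491.67) × 5/9 = -38.7056°C.
Linearly onto the Delisle scale: 150 + (-38.7056 / 100) × (0 - 150) = 208.1°De.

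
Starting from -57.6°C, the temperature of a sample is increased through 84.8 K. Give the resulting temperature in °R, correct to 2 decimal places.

540.63°R

The 84.8 K change is an interval; Kelvin and Celsius degrees are the same size, so ΔC = +84.8°C.
Final Celsius temperature: -57.6000 + 84.8000 = 27.2000°C.
In Rankine: 27.2000 × 1.8 + 491.67 = 540.63°R.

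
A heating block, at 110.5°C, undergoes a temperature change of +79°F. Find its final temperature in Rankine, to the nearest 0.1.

769.6°R

The 79°F change is an interval, so only the factor 5/9 applies: +79 × 5/9 = +43.8889°C.
Final Celsius temperature: 110.5000 + 43.8889 = 154.3889°C.
In Rankine: 154.3889 × 1.8 + 491.67 = 769.6°R.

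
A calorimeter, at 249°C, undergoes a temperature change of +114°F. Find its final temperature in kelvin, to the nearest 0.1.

The 114°F change is an interval, so only the factor 5/9 applies: +114 × 5/9 = +63.3333°C.
Final Celsius temperature: 249.0000 + 63.3333 = 312.3333°C.
In kelvin: 312.3333 + 273.15 = 585.5 K.

585.5 K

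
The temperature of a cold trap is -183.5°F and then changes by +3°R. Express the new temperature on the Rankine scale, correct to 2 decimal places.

Initial temperature in Celsius: (-183.5 - 32) × 5/9 = -119.7222°C.
The 3°R change is an interval, so only the factor 5/9 applies: +3 × 5/9 = +1.6667°C.
Final Celsius temperature: -119.7222 + 1.6667 = -118.0556°C.
In Rankine: -118.0556 × 1.8 + 491.67 = 279.17°R.

279.17°R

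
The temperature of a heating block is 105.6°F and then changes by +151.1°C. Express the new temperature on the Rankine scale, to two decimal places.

837.25°R

Initial temperature in Celsius: (105.6 - 32) × 5/9 = 40.8889°C.
Final Celsius temperature: 40.8889 + 151.1000 = 191.9889°C.
In Rankine: 191.9889 × 1.8 + 491.67 = 837.25°R.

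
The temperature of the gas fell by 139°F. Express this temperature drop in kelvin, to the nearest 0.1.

77.2 K

An interval of 1°F corresponds to 5/9 K.
139 × 5/9 = 77.2.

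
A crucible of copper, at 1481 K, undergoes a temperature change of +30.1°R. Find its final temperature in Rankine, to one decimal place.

Initial temperature in Celsius: 1481 - 273.15 = 1207.8500°C.
The 30.1°R change is an interval, so only the factor 5/9 applies: +30.1 × 5/9 = +16.7222°C.
Final Celsius temperature: 1207.8500 + 16.7222 = 1224.5722°C.
In Rankine: 1224.5722 × 1.8 + 491.67 = 2695.9°R.

2695.9°R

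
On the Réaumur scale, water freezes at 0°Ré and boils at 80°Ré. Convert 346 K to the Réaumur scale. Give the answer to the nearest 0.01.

First in Celsius: 346 - 273.15 = 72.8500°C.
Linearly onto the Réaumur scale: 0 + (72.8500 / 100) × (80 - 0) = 58.28°Ré.

58.28°Ré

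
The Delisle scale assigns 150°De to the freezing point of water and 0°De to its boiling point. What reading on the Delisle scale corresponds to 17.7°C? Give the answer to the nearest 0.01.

Linearly onto the Delisle scale: 150 + (17.7000 / 100) × (0 - 150) = 123.45°De.

123.45°De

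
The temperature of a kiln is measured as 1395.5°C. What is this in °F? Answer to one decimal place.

2543.9°F

In Fahrenheit: 1395.5000 × 1.8 + 32 = 2543.9°F.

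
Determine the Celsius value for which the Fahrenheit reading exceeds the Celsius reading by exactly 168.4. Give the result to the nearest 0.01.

170.50°C

Let C be the Celsius reading. The Fahrenheit reading is F = 1.8·C + 32.
Require F - C = 168.4: (0.8)·C + 32 = 168.4.
C = (168.4 - 32) / (0.8) = 170.50.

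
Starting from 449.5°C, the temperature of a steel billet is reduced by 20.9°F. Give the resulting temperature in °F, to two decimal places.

The 20.9°F change is an interval, so only the factor 5/9 applies: -20.9 × 5/9 = -11.6111°C.
Final Celsius temperature: 449.5000 - 11.6111 = 437.8889°C.
In Fahrenheit: 437.8889 × 1.8 + 32 = 820.20°F.

820.20°F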